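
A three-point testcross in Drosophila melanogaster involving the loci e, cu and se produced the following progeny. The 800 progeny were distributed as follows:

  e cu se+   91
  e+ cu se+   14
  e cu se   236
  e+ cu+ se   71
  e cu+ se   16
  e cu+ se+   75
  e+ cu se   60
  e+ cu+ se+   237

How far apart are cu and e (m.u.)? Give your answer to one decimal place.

The two most frequent reciprocal classes, e+ cu+ se+ and e cu se, are the parental types, so the F1 was e+ cu+ se+ / e cu se.
The two rarest classes, e+ cu se+ and e cu+ se, are the double crossovers. Comparing them with the parentals, only the cu allele has switched, so cu is the middle locus and the order is e – cu – se.
Crossovers in the e–cu interval produce the single-crossover classes e cu+ se+ and e+ cu se (75 + 60 = 135) plus the double crossovers (30).
RF(e–cu) = (135 + 30) / 800 = 165/800 = 0.2062 → 20.6 m.u.

20.6 m.u.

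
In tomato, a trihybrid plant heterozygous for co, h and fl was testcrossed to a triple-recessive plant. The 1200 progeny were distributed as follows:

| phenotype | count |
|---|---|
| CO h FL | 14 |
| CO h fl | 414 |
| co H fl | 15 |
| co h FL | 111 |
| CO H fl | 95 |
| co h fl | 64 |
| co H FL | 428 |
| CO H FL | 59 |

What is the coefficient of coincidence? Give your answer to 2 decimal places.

The two most frequent reciprocal classes, CO h fl and co H FL, are the parental types, so the F1 was CO h fl / co H FL.
The two rarest classes, CO h FL and co H fl, are the double crossovers. Comparing them with the parentals, only the fl allele has switched, so fl is the middle locus and the order is co – fl – h.
co–fl: (123 + 29)/1200 = 0.1267; fl–h: (206 + 29)/1200 = 0.1958.
Expected DCO frequency = 0.1267 × 0.1958 ≈ 0.02481; observed = 29/1200 ≈ 0.02417.
Coefficient of coincidence = 0.02417/0.02481 ≈ 0.97.

0.97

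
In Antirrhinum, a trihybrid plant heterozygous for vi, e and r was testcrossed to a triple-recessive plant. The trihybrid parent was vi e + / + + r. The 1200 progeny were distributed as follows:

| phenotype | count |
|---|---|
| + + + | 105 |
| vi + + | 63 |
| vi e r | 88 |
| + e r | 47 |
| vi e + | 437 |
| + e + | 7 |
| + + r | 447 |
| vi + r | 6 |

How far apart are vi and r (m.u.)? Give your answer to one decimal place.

The two rarest classes, + e + and vi + r, are the double crossovers. Comparing them with the parentals, only the vi allele has switched, so vi is the middle locus and the order is e – vi – r.
Crossovers in the vi–r interval produce the single-crossover classes vi e r and + + + (88 + 105 = 193) plus the double crossovers (13).
RF(vi–r) = (193 + 13) / 1200 = 206/1200 = 0.1717 → 17.2 m.u.

17.2 m.u.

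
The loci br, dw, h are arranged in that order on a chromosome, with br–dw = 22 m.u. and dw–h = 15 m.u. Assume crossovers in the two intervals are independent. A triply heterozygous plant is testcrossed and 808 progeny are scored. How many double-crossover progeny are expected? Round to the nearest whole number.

27

Map distances give recombination frequencies of 0.220 and 0.150 for the two intervals.
With no interference, expected double-crossover frequency = 0.220 × 0.150 = 0.03300.
Expected number = 0.03300 × 808 = 26.66 ≈ 27.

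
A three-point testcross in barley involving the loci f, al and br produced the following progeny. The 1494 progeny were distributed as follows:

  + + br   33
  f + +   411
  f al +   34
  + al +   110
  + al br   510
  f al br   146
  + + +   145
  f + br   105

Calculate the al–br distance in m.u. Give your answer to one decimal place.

18.9 m.u.

The two most frequent reciprocal classes, f + + and + al br, are the parental types, so the F1 was f + + / + al br.
The two rarest classes, f al + and + + br, are the double crossovers. Comparing them with the parentals, only the al allele has switched, so al is the middle locus and the order is br – al – f.
Crossovers in the br–al interval produce the single-crossover classes f + br and + al + (105 + 110 = 215) plus the double crossovers (67).
RF(br–al) = (215 + 67) / 1494 = 282/1494 = 0.1888 → 18.9 m.u.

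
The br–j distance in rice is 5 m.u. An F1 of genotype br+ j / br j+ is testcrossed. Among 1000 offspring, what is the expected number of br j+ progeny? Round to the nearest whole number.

475

A map distance of 5 m.u. corresponds to a recombination frequency of 0.050.
The F1 is br+ j / br j+, so br j+ is a parental gamete class with expected frequency (1 − r)/2 = 0.950/2 = 0.4750.
Expected number = 0.4750 × 1000 = 475.00 ≈ 475.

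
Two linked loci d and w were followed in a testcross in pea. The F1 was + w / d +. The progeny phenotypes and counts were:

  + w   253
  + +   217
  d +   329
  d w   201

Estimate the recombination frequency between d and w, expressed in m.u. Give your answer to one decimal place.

The recombinant classes are + + and d w: 217 + 201 = 418.
Recombination frequency = 418/1000 = 0.4180 ≈ 41.8%, i.e. 41.8 m.u.

41.8 m.u.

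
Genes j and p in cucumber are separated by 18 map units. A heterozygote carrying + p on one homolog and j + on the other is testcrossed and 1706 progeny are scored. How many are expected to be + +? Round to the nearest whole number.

A map distance of 18 map units corresponds to a recombination frequency of 0.180.
The F1 is + p / j +, so + + is a recombinant gamete class with expected frequency r/2 = 0.180/2 = 0.0900.
Expected number = 0.0900 × 1706 = 153.54 ≈ 154.

154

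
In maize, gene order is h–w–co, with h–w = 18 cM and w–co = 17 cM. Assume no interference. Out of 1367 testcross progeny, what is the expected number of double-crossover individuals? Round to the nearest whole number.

42

Map distances give recombination frequencies of 0.180 and 0.170 for the two intervals.
With no interference, expected double-crossover frequency = 0.180 × 0.170 = 0.03060.
Expected number = 0.03060 × 1367 = 41.83 ≈ 42.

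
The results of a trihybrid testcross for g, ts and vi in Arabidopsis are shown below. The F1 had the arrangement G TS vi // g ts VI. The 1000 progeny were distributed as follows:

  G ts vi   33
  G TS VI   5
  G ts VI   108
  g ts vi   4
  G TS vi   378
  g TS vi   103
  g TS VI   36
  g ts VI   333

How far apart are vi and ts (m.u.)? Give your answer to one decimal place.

7.8 m.u.

The two rarest classes, G TS VI and g ts vi, are the double crossovers. Comparing them with the parentals, only the vi allele has switched, so vi is the middle locus and the order is ts – vi – g.
Crossovers in the ts–vi interval produce the single-crossover classes G ts vi and g TS VI (33 + 36 = 69) plus the double crossovers (9).
RF(ts–vi) = (69 + 9) / 1000 = 78/1000 = 0.0780 → 7.8 m.u.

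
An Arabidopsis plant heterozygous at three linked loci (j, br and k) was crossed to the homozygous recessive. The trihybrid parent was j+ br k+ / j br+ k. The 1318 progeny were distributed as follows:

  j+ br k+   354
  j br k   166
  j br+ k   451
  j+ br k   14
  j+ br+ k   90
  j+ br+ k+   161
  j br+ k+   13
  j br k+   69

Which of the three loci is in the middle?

The two rarest classes, j+ br k and j br+ k+, are the double crossovers. Comparing them with the parentals, only the k allele has switched, so k is the middle locus and the order is j – k – br.

k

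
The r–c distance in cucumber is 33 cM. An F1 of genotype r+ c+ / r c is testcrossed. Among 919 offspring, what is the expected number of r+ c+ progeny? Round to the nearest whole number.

308

A map distance of 33 cM corresponds to a recombination frequency of 0.330.
The F1 is r+ c+ / r c, so r+ c+ is a parental gamete class with expected frequency (1 − r)/2 = 0.670/2 = 0.3350.
Expected number = 0.3350 × 919 = 307.86 ≈ 308.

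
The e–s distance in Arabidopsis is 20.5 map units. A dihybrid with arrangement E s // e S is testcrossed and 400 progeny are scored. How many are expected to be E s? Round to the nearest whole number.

159

A map distance of 20.5 map units corresponds to a recombination frequency of 0.205.
The F1 is E s / e S, so E s is a parental gamete class with expected frequency (1 − r)/2 = 0.795/2 = 0.3975.
Expected number = 0.3975 × 400 = 159.00 ≈ 159.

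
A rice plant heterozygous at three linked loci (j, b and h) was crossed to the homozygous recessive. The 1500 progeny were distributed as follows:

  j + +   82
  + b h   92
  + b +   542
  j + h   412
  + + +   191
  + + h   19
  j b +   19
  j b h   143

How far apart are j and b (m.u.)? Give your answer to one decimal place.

The two most frequent reciprocal classes, + b + and j + h, are the parental types, so the F1 was + b + / j + h.
The two rarest classes, j b + and + + h, are the double crossovers. Comparing them with the parentals, only the j allele has switched, so j is the middle locus and the order is h – j – b.
Crossovers in the j–b interval produce the single-crossover classes + + + and j b h (191 + 143 = 334) plus the double crossovers (38).
RF(j–b) = (334 + 38) / 1500 = 372/1500 = 0.2480 → 24.8 m.u.

24.8 m.u.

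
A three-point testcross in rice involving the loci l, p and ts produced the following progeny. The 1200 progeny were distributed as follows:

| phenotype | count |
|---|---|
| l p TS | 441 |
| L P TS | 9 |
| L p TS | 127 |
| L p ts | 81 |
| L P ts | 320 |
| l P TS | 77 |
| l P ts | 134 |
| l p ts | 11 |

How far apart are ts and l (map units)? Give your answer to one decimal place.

23.4 map units

The two most frequent reciprocal classes, L P ts and l p TS, are the parental types, so the F1 was L P ts / l p TS.
The two rarest classes, L P TS and l p ts, are the double crossovers. Comparing them with the parentals, only the ts allele has switched, so ts is the middle locus and the order is p – ts – l.
Crossovers in the ts–l interval produce the single-crossover classes l P ts and L p TS (134 + 127 = 261) plus the double crossovers (20).
RF(ts–l) = (261 + 20) / 1200 = 281/1200 = 0.2342 → 23.4 map units.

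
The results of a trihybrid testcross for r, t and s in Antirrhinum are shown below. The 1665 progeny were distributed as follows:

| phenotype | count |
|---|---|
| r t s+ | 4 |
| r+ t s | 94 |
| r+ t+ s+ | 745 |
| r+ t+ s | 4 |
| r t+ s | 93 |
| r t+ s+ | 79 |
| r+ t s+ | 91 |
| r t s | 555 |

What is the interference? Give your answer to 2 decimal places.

The two most frequent reciprocal classes, r+ t+ s+ and r t s, are the parental types, so the F1 was r+ t+ s+ / r t s.
The two rarest classes, r+ t+ s and r t s+, are the double crossovers. Comparing them with the parentals, only the s allele has switched, so s is the middle locus and the order is r – s – t.
r–s: (173 + 8)/1665 = 0.1087; s–t: (184 + 8)/1665 = 0.1153.
Expected DCO frequency = 0.1087 × 0.1153 ≈ 0.01253; observed = 8/1665 ≈ 0.00480.
Coefficient of coincidence = 0.00480/0.01253 ≈ 0.38; interference = 1 − 0.38 = 0.62.

0.62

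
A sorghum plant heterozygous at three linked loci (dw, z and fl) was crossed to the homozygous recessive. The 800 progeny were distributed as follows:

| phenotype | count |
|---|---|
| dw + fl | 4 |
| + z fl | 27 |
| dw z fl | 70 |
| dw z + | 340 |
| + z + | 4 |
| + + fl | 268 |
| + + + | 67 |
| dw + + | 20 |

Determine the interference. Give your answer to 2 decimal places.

The two most frequent reciprocal classes, + + fl and dw z +, are the parental types, so the F1 was + + fl / dw z +.
The two rarest classes, dw + fl and + z +, are the double crossovers. Comparing them with the parentals, only the dw allele has switched, so dw is the middle locus and the order is fl – dw – z.
fl–dw: (137 + 8)/800 = 0.1812; dw–z: (47 + 8)/800 = 0.0688.
Expected DCO frequency = 0.1812 × 0.0688 ≈ 0.01247; observed = 8/800 ≈ 0.01000.
Coefficient of coincidence = 0.01000/0.01247 ≈ 0.80; interference = 1 − 0.80 = 0.20.

0.20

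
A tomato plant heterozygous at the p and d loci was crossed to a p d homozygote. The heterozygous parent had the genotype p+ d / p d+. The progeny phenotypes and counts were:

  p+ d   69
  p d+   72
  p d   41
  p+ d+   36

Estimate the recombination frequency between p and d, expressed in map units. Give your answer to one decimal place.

35.3 map units

The recombinant classes are p+ d+ and p d: 36 + 41 = 77.
Recombination frequency = 77/218 = 0.3532 ≈ 35.3%, i.e. 35.3 map units.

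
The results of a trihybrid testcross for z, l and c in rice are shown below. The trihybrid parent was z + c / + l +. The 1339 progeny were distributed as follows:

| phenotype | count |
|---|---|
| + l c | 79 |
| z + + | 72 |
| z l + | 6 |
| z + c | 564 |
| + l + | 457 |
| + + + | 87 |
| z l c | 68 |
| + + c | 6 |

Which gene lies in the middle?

The two rarest classes, + + c and z l +, are the double crossovers. Comparing them with the parentals, only the z allele has switched, so z is the middle locus and the order is l – z – c.

z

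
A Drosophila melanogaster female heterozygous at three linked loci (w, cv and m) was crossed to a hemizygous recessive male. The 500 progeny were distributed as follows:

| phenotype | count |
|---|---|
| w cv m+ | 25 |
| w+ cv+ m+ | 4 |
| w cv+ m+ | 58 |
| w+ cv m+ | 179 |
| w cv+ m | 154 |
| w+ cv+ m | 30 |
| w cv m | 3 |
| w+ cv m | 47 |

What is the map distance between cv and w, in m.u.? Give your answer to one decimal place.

12.4 m.u.

The two most frequent reciprocal classes, w cv+ m and w+ cv m+, are the parental types, so the F1 was w cv+ m / w+ cv m+.
The two rarest classes, w cv m and w+ cv+ m+, are the double crossovers. Comparing them with the parentals, only the cv allele has switched, so cv is the middle locus and the order is m – cv – w.
Crossovers in the cv–w interval produce the single-crossover classes w+ cv+ m and w cv m+ (30 + 25 = 55) plus the double crossovers (7).
RF(cv–w) = (55 + 7) / 500 = 62/500 = 0.1240 → 12.4 m.u.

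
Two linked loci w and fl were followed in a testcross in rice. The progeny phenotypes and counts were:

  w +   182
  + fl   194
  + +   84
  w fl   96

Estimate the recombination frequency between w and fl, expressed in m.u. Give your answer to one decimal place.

32.4 m.u.

The two most frequent classes, + fl (194) and w + (182), are the parental types, so the F1 was + fl / w +.
The recombinant classes are + + and w fl: 84 + 96 = 180.
Recombination frequency = 180/556 = 0.3237 ≈ 32.4%, i.e. 32.4 m.u.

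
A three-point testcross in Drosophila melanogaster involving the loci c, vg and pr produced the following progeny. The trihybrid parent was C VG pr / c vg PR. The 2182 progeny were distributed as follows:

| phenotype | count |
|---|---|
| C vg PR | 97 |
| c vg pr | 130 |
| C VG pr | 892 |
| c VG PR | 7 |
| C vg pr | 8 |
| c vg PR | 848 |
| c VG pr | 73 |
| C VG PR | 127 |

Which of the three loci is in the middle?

vg

The two rarest classes, C vg pr and c VG PR, are the double crossovers. Comparing them with the parentals, only the vg allele has switched, so vg is the middle locus and the order is c – vg – pr.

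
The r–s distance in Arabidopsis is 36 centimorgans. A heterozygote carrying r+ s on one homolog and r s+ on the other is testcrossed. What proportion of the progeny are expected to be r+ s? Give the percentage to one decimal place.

32.0%

A map distance of 36 centimorgans corresponds to a recombination frequency of 0.360.
The F1 is r+ s / r s+, so r+ s is a parental gamete class with expected frequency (1 − r)/2 = 0.640/2 = 0.3200.
That is 0.3200 = 32.0% of the progeny.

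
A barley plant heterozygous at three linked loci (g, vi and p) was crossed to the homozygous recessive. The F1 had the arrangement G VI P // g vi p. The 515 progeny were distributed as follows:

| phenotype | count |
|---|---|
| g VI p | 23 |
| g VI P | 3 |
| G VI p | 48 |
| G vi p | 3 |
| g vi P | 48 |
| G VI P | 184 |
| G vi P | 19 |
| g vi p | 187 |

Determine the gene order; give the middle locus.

The two rarest classes, g VI P and G vi p, are the double crossovers. Comparing them with the parentals, only the g allele has switched, so g is the middle locus and the order is p – g – vi.

g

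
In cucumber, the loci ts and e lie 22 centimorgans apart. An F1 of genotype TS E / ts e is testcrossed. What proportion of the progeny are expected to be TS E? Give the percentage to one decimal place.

39.0%

A map distance of 22 centimorgans corresponds to a recombination frequency of 0.220.
The F1 is TS E / ts e, so TS E is a parental gamete class with expected frequency (1 − r)/2 = 0.780/2 = 0.3900.
That is 0.3900 = 39.0% of the progeny.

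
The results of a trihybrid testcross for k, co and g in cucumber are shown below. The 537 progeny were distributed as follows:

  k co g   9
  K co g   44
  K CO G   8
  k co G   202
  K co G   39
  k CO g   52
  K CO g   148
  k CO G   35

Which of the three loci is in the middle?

g

The two most frequent reciprocal classes, K CO g and k co G, are the parental types, so the F1 was K CO g / k co G.
The two rarest classes, K CO G and k co g, are the double crossovers. Comparing them with the parentals, only the g allele has switched, so g is the middle locus and the order is k – g – co.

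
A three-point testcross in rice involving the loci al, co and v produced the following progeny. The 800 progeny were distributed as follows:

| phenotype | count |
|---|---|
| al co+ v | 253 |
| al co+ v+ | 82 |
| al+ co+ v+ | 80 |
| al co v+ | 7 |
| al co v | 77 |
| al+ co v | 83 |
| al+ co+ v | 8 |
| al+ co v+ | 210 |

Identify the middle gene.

al

The two most frequent reciprocal classes, al co+ v and al+ co v+, are the parental types, so the F1 was al co+ v / al+ co v+.
The two rarest classes, al+ co+ v and al co v+, are the double crossovers. Comparing them with the parentals, only the al allele has switched, so al is the middle locus and the order is co – al – v.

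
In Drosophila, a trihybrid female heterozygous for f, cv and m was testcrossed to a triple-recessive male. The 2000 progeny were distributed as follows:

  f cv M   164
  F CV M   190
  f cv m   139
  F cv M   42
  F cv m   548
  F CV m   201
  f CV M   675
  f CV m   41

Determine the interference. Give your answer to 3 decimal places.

The two most frequent reciprocal classes, F cv m and f CV M, are the parental types, so the F1 was F cv m / f CV M.
The two rarest classes, F cv M and f CV m, are the double crossovers. Comparing them with the parentals, only the m allele has switched, so m is the middle locus and the order is cv – m – f.
cv–m: (365 + 83)/2000 = 0.2240; m–f: (329 + 83)/2000 = 0.2060.
Expected DCO frequency = 0.2240 × 0.2060 ≈ 0.04614; observed = 83/2000 ≈ 0.04150.
Coefficient of coincidence = 0.04150/0.04614 ≈ 0.899; interference = 1 − 0.899 = 0.101.

0.101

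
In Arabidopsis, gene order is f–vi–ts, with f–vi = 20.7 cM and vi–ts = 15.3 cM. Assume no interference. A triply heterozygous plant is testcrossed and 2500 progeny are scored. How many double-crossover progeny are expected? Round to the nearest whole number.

79

Map distances give recombination frequencies of 0.207 and 0.153 for the two intervals.
With no interference, expected double-crossover frequency = 0.207 × 0.153 = 0.03167.
Expected number = 0.03167 × 2500 = 79.18 ≈ 79.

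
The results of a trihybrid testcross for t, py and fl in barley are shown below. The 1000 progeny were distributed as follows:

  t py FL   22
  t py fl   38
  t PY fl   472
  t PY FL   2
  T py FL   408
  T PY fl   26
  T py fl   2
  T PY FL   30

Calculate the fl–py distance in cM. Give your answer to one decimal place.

The two most frequent reciprocal classes, t PY fl and T py FL, are the parental types, so the F1 was t PY fl / T py FL.
The two rarest classes, t PY FL and T py fl, are the double crossovers. Comparing them with the parentals, only the fl allele has switched, so fl is the middle locus and the order is py – fl – t.
Crossovers in the py–fl interval produce the single-crossover classes t py fl and T PY FL (38 + 30 = 68) plus the double crossovers (4).
RF(py–fl) = (68 + 4) / 1000 = 72/1000 = 0.0720 → 7.2 cM.

7.2 cM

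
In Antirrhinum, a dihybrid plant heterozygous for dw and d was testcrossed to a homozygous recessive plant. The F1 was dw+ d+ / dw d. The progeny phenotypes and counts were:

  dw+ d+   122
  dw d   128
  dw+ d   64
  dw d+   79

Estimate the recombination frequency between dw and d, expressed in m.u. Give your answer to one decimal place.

The recombinant classes are dw+ d and dw d+: 64 + 79 = 143.
Recombination frequency = 143/393 = 0.3639 ≈ 36.4%, i.e. 36.4 m.u.

36.4 m.u.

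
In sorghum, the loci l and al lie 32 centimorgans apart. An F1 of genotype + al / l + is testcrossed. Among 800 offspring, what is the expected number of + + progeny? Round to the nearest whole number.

128

A map distance of 32 centimorgans corresponds to a recombination frequency of 0.320.
The F1 is + al / l +, so + + is a recombinant gamete class with expected frequency r/2 = 0.320/2 = 0.1600.
Expected number = 0.1600 × 800 = 128.00 ≈ 128.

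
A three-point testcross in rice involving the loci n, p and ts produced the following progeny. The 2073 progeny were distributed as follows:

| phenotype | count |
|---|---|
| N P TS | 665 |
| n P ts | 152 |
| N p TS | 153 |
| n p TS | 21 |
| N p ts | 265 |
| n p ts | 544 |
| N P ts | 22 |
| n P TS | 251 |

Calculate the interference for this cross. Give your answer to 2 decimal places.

0.54

The two most frequent reciprocal classes, n p ts and N P TS, are the parental types, so the F1 was n p ts / N P TS.
The two rarest classes, n p TS and N P ts, are the double crossovers. Comparing them with the parentals, only the ts allele has switched, so ts is the middle locus and the order is n – ts – p.
n–ts: (516 + 43)/2073 = 0.2697; ts–p: (305 + 43)/2073 = 0.1679.
Expected DCO frequency = 0.2697 × 0.1679 ≈ 0.04528; observed = 43/2073 ≈ 0.02074.
Coefficient of coincidence = 0.02074/0.04528 ≈ 0.46; interference = 1 − 0.46 = 0.54.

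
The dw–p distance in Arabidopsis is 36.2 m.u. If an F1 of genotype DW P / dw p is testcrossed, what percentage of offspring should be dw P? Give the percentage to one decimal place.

18.1%

A map distance of 36.2 m.u. corresponds to a recombination frequency of 0.362.
The F1 is DW P / dw p, so dw P is a recombinant gamete class with expected frequency r/2 = 0.362/2 = 0.1810.
That is 0.1810 = 18.1% of the progeny.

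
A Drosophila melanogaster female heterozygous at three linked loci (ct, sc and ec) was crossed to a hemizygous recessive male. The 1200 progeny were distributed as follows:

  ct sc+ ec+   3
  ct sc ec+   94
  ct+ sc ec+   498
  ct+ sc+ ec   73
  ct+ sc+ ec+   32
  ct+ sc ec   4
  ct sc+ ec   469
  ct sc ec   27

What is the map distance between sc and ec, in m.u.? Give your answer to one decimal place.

5.5 m.u.

The two most frequent reciprocal classes, ct+ sc ec+ and ct sc+ ec, are the parental types, so the F1 was ct+ sc ec+ / ct sc+ ec.
The two rarest classes, ct+ sc ec and ct sc+ ec+, are the double crossovers. Comparing them with the parentals, only the ec allele has switched, so ec is the middle locus and the order is ct – ec – sc.
Crossovers in the ec–sc interval produce the single-crossover classes ct+ sc+ ec+ and ct sc ec (32 + 27 = 59) plus the double crossovers (7).
RF(ec–sc) = (59 + 7) / 1200 = 66/1200 = 0.0550 → 5.5 m.u.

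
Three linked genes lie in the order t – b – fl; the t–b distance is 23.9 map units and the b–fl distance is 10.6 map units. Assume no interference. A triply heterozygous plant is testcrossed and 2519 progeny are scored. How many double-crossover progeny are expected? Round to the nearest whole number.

64

Map distances give recombination frequencies of 0.239 and 0.106 for the two intervals.
With no interference, expected double-crossover frequency = 0.239 × 0.106 = 0.02533.
Expected number = 0.02533 × 2519 = 63.82 ≈ 64.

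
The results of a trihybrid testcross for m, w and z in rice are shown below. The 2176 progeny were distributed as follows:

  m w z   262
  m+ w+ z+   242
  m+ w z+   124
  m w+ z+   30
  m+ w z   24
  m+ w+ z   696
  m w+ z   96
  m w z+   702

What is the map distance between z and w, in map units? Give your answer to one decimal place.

25.6 map units

The two most frequent reciprocal classes, m+ w+ z and m w z+, are the parental types, so the F1 was m+ w+ z / m w z+.
The two rarest classes, m+ w z and m w+ z+, are the double crossovers. Comparing them with the parentals, only the w allele has switched, so w is the middle locus and the order is m – w – z.
Crossovers in the w–z interval produce the single-crossover classes m+ w+ z+ and m w z (242 + 262 = 504) plus the double crossovers (54).
RF(w–z) = (504 + 54) / 2176 = 558/2176 = 0.2564 → 25.6 map units.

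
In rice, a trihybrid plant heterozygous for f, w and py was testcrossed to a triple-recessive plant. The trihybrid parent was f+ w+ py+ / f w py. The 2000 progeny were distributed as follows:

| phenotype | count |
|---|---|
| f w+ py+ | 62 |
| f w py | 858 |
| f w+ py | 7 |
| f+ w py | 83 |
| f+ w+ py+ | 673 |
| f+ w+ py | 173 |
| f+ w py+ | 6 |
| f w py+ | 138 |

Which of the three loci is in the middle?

The two rarest classes, f+ w py+ and f w+ py, are the double crossovers. Comparing them with the parentals, only the w allele has switched, so w is the middle locus and the order is f – w – py.

w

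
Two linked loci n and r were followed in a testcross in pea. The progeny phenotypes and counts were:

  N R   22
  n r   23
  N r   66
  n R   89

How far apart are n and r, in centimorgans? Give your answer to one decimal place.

22.5 centimorgans

The two most frequent classes, N r (66) and n R (89), are the parental types, so the F1 was N r / n R.
The recombinant classes are N R and n r: 22 + 23 = 45.
Recombination frequency = 45/200 = 0.2250 ≈ 22.5%, i.e. 22.5 centimorgans.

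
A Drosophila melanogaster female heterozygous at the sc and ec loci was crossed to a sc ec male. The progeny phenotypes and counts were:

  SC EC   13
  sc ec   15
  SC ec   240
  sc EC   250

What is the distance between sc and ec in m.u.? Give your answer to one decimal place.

5.4 m.u.

The two most frequent classes, SC ec (240) and sc EC (250), are the parental types, so the F1 was SC ec / sc EC.
The recombinant classes are SC EC and sc ec: 13 + 15 = 28.
Recombination frequency = 28/518 = 0.0541 ≈ 5.4%, i.e. 5.4 m.u.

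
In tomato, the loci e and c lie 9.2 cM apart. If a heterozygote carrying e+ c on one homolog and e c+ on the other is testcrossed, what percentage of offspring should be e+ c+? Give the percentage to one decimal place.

4.6%

A map distance of 9.2 cM corresponds to a recombination frequency of 0.092.
The F1 is e+ c / e c+, so e+ c+ is a recombinant gamete class with expected frequency r/2 = 0.092/2 = 0.0460.
That is 0.0460 = 4.6% of the progeny.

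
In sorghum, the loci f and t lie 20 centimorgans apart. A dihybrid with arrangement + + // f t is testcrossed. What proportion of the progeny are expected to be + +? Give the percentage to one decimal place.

A map distance of 20 centimorgans corresponds to a recombination frequency of 0.200.
The F1 is + + / f t, so + + is a parental gamete class with expected frequency (1 − r)/2 = 0.800/2 = 0.4000.
That is 0.4000 = 40.0% of the progeny.

40.0%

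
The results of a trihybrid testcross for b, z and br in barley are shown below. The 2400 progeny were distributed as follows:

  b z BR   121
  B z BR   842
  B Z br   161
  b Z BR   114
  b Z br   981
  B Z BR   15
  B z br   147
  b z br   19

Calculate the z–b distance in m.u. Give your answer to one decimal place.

13.2 m.u.

The two most frequent reciprocal classes, b Z br and B z BR, are the parental types, so the F1 was b Z br / B z BR.
The two rarest classes, b z br and B Z BR, are the double crossovers. Comparing them with the parentals, only the z allele has switched, so z is the middle locus and the order is br – z – b.
Crossovers in the z–b interval produce the single-crossover classes B Z br and b z BR (161 + 121 = 282) plus the double crossovers (34).
RF(z–b) = (282 + 34) / 2400 = 316/2400 = 0.1317 → 13.2 m.u.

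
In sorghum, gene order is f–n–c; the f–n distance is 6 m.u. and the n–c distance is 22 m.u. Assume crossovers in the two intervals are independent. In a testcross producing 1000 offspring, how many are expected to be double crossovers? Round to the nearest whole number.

Map distances give recombination frequencies of 0.060 and 0.220 for the two intervals.
With no interference, expected double-crossover frequency = 0.060 × 0.220 = 0.01320.
Expected number = 0.01320 × 1000 = 13.20 ≈ 13.

13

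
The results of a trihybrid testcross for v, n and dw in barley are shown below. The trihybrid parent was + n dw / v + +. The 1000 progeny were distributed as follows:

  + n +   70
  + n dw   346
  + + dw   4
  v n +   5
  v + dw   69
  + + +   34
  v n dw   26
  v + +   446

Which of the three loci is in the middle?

n

The two rarest classes, + + dw and v n +, are the double crossovers. Comparing them with the parentals, only the n allele has switched, so n is the middle locus and the order is dw – n – v.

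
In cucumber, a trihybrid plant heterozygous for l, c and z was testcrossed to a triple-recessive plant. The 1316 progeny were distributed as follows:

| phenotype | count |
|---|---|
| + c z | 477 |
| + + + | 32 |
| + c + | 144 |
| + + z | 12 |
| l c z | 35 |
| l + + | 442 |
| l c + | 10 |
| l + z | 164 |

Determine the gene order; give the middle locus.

The two most frequent reciprocal classes, + c z and l + +, are the parental types, so the F1 was + c z / l + +.
The two rarest classes, + + z and l c +, are the double crossovers. Comparing them with the parentals, only the c allele has switched, so c is the middle locus and the order is z – c – l.

c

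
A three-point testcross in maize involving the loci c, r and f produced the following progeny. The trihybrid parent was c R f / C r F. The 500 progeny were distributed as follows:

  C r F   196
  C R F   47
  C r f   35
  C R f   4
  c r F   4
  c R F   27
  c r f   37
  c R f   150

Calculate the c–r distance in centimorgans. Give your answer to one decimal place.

18.4 centimorgans

The two rarest classes, C R f and c r F, are the double crossovers. Comparing them with the parentals, only the c allele has switched, so c is the middle locus and the order is f – c – r.
Crossovers in the c–r interval produce the single-crossover classes c r f and C R F (37 + 47 = 84) plus the double crossovers (8).
RF(c–r) = (84 + 8) / 500 = 92/500 = 0.1840 → 18.4 centimorgans.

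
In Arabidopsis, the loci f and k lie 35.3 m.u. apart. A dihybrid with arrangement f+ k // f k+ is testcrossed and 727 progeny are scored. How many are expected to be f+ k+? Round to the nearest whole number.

A map distance of 35.3 m.u. corresponds to a recombination frequency of 0.353.
The F1 is f+ k / f k+, so f+ k+ is a recombinant gamete class with expected frequency r/2 = 0.353/2 = 0.1765.
Expected number = 0.1765 × 727 = 128.32 ≈ 128.

128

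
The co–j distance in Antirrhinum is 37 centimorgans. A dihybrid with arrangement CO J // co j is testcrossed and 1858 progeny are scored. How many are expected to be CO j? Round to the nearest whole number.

344

A map distance of 37 centimorgans corresponds to a recombination frequency of 0.370.
The F1 is CO J / co j, so CO j is a recombinant gamete class with expected frequency r/2 = 0.370/2 = 0.1850.
Expected number = 0.1850 × 1858 = 343.73 ≈ 344.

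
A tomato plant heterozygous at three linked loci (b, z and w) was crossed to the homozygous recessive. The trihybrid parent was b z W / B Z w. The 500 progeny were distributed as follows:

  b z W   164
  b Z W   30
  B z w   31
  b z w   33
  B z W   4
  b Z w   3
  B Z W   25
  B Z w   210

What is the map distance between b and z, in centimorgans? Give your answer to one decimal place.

The two rarest classes, B z W and b Z w, are the double crossovers. Comparing them with the parentals, only the b allele has switched, so b is the middle locus and the order is w – b – z.
Crossovers in the b–z interval produce the single-crossover classes b Z W and B z w (30 + 31 = 61) plus the double crossovers (7).
RF(b–z) = (61 + 7) / 500 = 68/500 = 0.1360 → 13.6 centimorgans.

13.6 centimorgans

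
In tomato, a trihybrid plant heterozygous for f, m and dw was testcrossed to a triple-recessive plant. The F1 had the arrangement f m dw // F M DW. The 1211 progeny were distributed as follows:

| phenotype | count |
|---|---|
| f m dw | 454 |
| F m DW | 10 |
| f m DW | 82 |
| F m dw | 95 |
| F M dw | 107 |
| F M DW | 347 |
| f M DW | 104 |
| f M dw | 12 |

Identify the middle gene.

The two rarest classes, f M dw and F m DW, are the double crossovers. Comparing them with the parentals, only the m allele has switched, so m is the middle locus and the order is f – m – dw.

m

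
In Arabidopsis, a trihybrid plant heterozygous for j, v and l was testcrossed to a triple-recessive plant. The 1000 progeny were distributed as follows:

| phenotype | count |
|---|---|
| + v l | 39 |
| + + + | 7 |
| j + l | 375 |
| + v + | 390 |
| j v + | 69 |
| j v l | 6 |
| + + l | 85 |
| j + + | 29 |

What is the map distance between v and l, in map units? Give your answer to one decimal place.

The two most frequent reciprocal classes, j + l and + v +, are the parental types, so the F1 was j + l / + v +.
The two rarest classes, j v l and + + +, are the double crossovers. Comparing them with the parentals, only the v allele has switched, so v is the middle locus and the order is l – v – j.
Crossovers in the l–v interval produce the single-crossover classes j + + and + v l (29 + 39 = 68) plus the double crossovers (13).
RF(l–v) = (68 + 13) / 1000 = 81/1000 = 0.0810 → 8.1 map units.

8.1 map units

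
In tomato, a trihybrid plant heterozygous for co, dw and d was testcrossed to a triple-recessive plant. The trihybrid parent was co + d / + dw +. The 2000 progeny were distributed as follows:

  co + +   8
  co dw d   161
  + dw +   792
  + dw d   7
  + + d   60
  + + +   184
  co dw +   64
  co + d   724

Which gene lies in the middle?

d

The two rarest classes, co + + and + dw d, are the double crossovers. Comparing them with the parentals, only the d allele has switched, so d is the middle locus and the order is dw – d – co.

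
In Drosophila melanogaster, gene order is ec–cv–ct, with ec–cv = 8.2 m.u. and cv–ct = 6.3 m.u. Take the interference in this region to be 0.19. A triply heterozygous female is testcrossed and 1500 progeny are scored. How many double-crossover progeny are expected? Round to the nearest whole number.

Map distances give recombination frequencies of 0.082 and 0.063 for the two intervals.
With interference 0.19 (so coincidence = 0.81), expected double-crossover frequency = 0.082 × 0.063 × 0.81 = 0.00418.
Expected number = 0.00418 × 1500 = 6.28 ≈ 6.

6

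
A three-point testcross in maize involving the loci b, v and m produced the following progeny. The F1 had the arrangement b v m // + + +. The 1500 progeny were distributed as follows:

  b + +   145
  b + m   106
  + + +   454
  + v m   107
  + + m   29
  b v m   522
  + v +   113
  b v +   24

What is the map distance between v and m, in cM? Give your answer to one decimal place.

18.1 cM

The two rarest classes, b v + and + + m, are the double crossovers. Comparing them with the parentals, only the m allele has switched, so m is the middle locus and the order is v – m – b.
Crossovers in the v–m interval produce the single-crossover classes b + m and + v + (106 + 113 = 219) plus the double crossovers (53).
RF(v–m) = (219 + 53) / 1500 = 272/1500 = 0.1813 → 18.1 cM.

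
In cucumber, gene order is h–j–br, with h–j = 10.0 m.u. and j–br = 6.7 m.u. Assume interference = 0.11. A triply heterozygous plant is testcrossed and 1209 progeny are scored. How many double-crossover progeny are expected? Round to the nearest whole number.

7

Map distances give recombination frequencies of 0.100 and 0.067 for the two intervals.
With interference 0.11 (so coincidence = 0.89), expected double-crossover frequency = 0.100 × 0.067 × 0.89 = 0.00596.
Expected number = 0.00596 × 1209 = 7.21 ≈ 7.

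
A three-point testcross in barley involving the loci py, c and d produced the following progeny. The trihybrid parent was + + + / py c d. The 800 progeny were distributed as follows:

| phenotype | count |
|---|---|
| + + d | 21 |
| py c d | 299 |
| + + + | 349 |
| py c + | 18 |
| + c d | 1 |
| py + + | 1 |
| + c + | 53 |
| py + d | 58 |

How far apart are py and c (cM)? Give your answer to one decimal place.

The two rarest classes, py + + and + c d, are the double crossovers. Comparing them with the parentals, only the py allele has switched, so py is the middle locus and the order is c – py – d.
Crossovers in the c–py interval produce the single-crossover classes + c + and py + d (53 + 58 = 111) plus the double crossovers (2).
RF(c–py) = (111 + 2) / 800 = 113/800 = 0.1412 → 14.1 cM.

14.1 cM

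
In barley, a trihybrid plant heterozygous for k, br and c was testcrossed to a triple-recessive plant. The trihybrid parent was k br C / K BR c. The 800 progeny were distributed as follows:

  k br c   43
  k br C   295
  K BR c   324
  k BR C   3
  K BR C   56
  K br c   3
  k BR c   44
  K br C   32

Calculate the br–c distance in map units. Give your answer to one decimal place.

13.1 map units

The two rarest classes, k BR C and K br c, are the double crossovers. Comparing them with the parentals, only the br allele has switched, so br is the middle locus and the order is k – br – c.
Crossovers in the br–c interval produce the single-crossover classes k br c and K BR C (43 + 56 = 99) plus the double crossovers (6).
RF(br–c) = (99 + 6) / 800 = 105/800 = 0.1313 → 13.1 map units.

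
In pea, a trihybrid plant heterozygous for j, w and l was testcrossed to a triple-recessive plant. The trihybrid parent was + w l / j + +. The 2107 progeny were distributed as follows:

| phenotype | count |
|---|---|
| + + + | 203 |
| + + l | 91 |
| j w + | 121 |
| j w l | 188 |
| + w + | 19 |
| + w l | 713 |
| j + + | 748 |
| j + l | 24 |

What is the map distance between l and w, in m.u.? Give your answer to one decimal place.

The two rarest classes, + w + and j + l, are the double crossovers. Comparing them with the parentals, only the l allele has switched, so l is the middle locus and the order is w – l – j.
Crossovers in the w–l interval produce the single-crossover classes + + l and j w + (91 + 121 = 212) plus the double crossovers (43).
RF(w–l) = (212 + 43) / 2107 = 255/2107 = 0.1210 → 12.1 m.u.

12.1 m.u.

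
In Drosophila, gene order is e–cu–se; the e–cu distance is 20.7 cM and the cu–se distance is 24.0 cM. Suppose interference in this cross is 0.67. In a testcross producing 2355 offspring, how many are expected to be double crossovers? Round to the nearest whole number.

39

Map distances give recombination frequencies of 0.207 and 0.240 for the two intervals.
With interference 0.67 (so coincidence = 0.33), expected double-crossover frequency = 0.207 × 0.240 × 0.33 = 0.01639.
Expected number = 0.01639 × 2355 = 38.61 ≈ 39.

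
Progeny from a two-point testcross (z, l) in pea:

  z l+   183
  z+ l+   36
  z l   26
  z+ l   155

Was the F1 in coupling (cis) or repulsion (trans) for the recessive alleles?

trans

The two most frequent classes are z+ l (155) and z l+ (183); these are the parental (non-recombinant) types.
So the F1 carried z+ l on one chromosome and z l+ on the other — the recessive alleles are on opposite chromosomes (trans / repulsion).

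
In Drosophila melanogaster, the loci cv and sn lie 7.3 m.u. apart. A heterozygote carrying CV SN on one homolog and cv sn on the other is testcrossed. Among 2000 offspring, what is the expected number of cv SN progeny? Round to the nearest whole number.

73

A map distance of 7.3 m.u. corresponds to a recombination frequency of 0.073.
The F1 is CV SN / cv sn, so cv SN is a recombinant gamete class with expected frequency r/2 = 0.073/2 = 0.0365.
Expected number = 0.0365 × 2000 = 73.00 ≈ 73.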